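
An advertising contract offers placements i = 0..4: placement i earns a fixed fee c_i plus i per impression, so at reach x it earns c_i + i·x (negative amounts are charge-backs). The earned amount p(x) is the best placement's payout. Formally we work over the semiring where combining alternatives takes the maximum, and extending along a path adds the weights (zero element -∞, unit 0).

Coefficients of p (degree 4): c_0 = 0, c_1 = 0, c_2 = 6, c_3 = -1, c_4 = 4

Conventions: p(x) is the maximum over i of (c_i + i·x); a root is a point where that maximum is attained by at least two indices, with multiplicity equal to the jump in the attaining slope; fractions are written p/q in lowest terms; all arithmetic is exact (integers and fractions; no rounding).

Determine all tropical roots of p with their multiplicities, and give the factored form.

hull edge (i=0, c=0) to (i=2, c=6): slope 3, span 2
hull edge (i=2, c=6) to (i=4, c=4): slope -1, span 2
Factored form: p(x) = 4 ⊗ (x ⊕ (-3)) ⊗ (x ⊕ (-3)) ⊗ (x ⊕ 1) ⊗ (x ⊕ 1)
Answer: roots = -3 (mult 2), 1 (mult 2)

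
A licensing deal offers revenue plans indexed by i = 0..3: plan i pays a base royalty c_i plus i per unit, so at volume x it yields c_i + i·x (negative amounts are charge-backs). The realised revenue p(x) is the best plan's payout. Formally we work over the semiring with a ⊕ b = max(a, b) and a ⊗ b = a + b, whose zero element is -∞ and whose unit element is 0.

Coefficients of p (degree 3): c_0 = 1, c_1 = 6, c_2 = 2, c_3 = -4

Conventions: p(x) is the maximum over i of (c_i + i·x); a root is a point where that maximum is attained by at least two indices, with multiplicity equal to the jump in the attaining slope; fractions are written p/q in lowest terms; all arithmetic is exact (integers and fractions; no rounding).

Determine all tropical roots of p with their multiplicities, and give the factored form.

hull edge (i=0, c=1) to (i=1, c=6): slope 5, span 1
hull edge (i=1, c=6) to (i=2, c=2): slope -4, span 1
hull edge (i=2, c=2) to (i=3, c=-4): slope -6, span 1
Factored form: p(x) = -4 ⊗ (x ⊕ (-5)) ⊗ (x ⊕ 4) ⊗ (x ⊕ 6)
Answer: roots = -5 (mult 1), 4 (mult 1), 6 (mult 1)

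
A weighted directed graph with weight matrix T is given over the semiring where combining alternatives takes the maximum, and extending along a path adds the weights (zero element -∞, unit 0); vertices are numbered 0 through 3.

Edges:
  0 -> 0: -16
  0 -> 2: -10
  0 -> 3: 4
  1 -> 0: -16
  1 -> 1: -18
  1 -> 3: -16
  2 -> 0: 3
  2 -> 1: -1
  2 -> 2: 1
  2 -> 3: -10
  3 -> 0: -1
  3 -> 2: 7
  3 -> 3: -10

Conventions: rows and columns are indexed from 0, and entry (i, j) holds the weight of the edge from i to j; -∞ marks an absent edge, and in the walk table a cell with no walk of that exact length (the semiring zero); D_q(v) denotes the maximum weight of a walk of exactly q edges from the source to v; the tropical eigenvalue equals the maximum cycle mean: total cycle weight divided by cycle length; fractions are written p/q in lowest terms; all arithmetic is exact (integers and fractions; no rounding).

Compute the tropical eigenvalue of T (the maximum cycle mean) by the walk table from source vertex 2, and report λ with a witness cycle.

q=0: [-∞, -∞, 0, -∞]
q=1: [3, -1, 1, -10]
q=2: [4, 0, 2, 7]
q=3: [6, 1, 14, 8]
q=4: [17, 13, 15, 10]
Optimal cycle mean attained by: cycle 0->3->2->0, total 4 + 7 + 3, length 3.
Answer: λ = 14/3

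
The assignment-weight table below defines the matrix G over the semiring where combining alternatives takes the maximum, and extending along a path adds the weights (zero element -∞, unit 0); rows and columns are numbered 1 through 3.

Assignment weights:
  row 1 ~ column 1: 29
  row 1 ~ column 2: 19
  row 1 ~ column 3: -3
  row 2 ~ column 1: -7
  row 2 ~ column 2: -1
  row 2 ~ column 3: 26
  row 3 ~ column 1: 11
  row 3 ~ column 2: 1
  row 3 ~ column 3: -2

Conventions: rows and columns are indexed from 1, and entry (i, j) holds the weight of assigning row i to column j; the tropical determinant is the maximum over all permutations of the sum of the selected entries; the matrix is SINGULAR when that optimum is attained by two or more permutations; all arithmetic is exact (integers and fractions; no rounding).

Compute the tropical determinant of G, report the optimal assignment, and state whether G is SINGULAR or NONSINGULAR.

σ = (1, 2, 3): 29 + (-1) + (-2) = 26
σ = (1, 3, 2): 29 + 26 + 1 = 56
σ = (2, 1, 3): 19 + (-7) + (-2) = 10
σ = (2, 3, 1): 19 + 26 + 11 = 56
σ = (3, 1, 2): (-3) + (-7) + 1 = -9
σ = (3, 2, 1): (-3) + (-1) + 11 = 7
Optimal value attained by: σ = (1, 3, 2).
Answer: det⊕(G) = 56; verdict: SINGULAR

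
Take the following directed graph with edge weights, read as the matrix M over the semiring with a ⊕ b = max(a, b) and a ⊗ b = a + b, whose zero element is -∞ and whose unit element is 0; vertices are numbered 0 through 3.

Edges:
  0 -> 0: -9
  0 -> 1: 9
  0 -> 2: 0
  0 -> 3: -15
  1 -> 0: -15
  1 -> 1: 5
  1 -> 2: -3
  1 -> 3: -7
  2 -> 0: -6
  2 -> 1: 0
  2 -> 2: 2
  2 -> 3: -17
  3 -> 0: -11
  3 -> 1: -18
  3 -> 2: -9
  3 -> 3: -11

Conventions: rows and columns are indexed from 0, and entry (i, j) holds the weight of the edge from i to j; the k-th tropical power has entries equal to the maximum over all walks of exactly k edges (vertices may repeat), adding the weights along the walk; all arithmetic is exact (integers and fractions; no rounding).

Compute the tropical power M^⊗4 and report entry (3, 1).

M^⊗2:
  [-6, 14, 6, 2]
  [-9, 10, 2, -2]
  [-4, 5, 4, -7]
  [-15, -2, -7, -22]
M^⊗3:
  [0, 19, 11, 7]
  [-4, 15, 7, 3]
  [-2, 10, 6, -2]
  [-13, 3, -5, -9]
M^⊗4:
  [5, 24, 16, 12]
  [1, 20, 12, 8]
  [0, 15, 8, 3]
  [-11, 8, 0, -4]
Key observation: the optimum is the walk 3->0->1->1->1, with weight (-11) + 9 + 5 + 5 = 8.
Optimal value attained by: walk 3->0->1->1->1.
Answer: (M^⊗4)[3][1] = 8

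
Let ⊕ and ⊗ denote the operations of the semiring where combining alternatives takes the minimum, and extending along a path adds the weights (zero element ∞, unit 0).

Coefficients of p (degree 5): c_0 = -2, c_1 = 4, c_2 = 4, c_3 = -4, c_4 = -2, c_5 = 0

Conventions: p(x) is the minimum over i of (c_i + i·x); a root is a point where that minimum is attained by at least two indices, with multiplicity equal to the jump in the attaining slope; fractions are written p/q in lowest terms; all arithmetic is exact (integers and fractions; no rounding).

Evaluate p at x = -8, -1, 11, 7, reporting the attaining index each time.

p(-8) = min(-2+0·(-8)=-2, 4+1·(-8)=-4, 4+2·(-8)=-12, -4+3·(-8)=-28, -2+4·(-8)=-34, 0+5·(-8)=-40) = -40 (attained by i=5)
p(-1) = min(-2+0·(-1)=-2, 4+1·(-1)=3, 4+2·(-1)=2, -4+3·(-1)=-7, -2+4·(-1)=-6, 0+5·(-1)=-5) = -7 (attained by i=3)
p(11) = min(-2+0·11=-2, 4+1·11=15, 4+2·11=26, -4+3·11=29, -2+4·11=42, 0+5·11=55) = -2 (attained by i=0)
p(7) = min(-2+0·7=-2, 4+1·7=11, 4+2·7=18, -4+3·7=17, -2+4·7=26, 0+5·7=35) = -2 (attained by i=0)
Answer: p(-8) = -40; p(-1) = -7; p(11) = -2; p(7) = -2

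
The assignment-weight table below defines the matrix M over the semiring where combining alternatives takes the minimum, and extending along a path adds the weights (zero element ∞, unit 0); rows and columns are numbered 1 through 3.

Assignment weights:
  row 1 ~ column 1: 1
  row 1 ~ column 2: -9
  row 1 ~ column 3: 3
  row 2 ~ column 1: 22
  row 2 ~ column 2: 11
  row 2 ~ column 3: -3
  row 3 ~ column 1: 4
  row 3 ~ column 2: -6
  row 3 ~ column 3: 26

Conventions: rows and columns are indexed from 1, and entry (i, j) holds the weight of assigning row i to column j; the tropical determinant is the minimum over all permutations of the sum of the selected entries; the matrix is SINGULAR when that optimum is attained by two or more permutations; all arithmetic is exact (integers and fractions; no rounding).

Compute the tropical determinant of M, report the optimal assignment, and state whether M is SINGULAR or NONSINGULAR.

σ = (1, 2, 3): 1 + 11 + 26 = 38
σ = (1, 3, 2): 1 + (-3) + (-6) = -8
σ = (2, 1, 3): (-9) + 22 + 26 = 39
σ = (2, 3, 1): (-9) + (-3) + 4 = -8
σ = (3, 1, 2): 3 + 22 + (-6) = 19
σ = (3, 2, 1): 3 + 11 + 4 = 18
Optimal value attained by: σ = (1, 3, 2).
Answer: det⊕(M) = -8; verdict: SINGULAR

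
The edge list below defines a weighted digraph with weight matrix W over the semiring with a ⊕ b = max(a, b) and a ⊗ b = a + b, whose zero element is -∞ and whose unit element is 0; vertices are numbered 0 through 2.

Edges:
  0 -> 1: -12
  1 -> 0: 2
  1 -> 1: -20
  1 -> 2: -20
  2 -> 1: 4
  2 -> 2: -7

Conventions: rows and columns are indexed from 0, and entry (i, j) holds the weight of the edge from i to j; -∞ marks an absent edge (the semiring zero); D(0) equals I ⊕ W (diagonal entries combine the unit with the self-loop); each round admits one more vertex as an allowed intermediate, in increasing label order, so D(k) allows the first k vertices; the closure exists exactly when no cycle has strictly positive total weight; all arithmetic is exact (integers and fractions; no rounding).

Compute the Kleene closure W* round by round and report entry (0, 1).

D(0):
  [0, -12, -∞]
  [2, 0, -20]
  [-∞, 4, 0]
D(1):
  [0, -12, -∞]
  [2, 0, -20]
  [-∞, 4, 0]
D(2):
  [0, -12, -32]
  [2, 0, -20]
  [6, 4, 0]
D(3):
  [0, -12, -32]
  [2, 0, -20]
  [6, 4, 0]
Answer: W*[0][1] = -12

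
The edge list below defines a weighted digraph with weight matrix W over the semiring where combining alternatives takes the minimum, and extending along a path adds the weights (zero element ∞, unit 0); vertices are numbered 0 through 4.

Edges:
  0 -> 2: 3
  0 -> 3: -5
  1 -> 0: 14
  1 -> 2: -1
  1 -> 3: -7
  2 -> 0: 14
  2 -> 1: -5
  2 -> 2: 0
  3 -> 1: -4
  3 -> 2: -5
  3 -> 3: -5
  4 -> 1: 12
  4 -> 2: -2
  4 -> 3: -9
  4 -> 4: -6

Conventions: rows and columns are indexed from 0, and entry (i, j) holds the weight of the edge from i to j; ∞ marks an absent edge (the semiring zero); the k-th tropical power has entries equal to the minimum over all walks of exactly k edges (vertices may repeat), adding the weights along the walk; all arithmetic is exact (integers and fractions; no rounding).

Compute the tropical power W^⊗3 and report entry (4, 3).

W^⊗2:
  [17, -9, -10, -10, ∞]
  [13, -11, -12, -12, ∞]
  [9, -5, -6, -12, ∞]
  [9, -10, -10, -11, ∞]
  [12, -13, -14, -15, -12]
W^⊗3:
  [4, -15, -15, -16, ∞]
  [2, -17, -17, -18, ∞]
  [8, -16, -17, -17, ∞]
  [4, -15, -16, -17, ∞]
  [0, -19, -20, -21, -18]
Key observation: the optimum is the walk 4->4->4->3, with weight (-6) + (-6) + (-9) = -21.
Optimal value attained by: walk 4->4->4->3.
Answer: (W^⊗3)[4][3] = -21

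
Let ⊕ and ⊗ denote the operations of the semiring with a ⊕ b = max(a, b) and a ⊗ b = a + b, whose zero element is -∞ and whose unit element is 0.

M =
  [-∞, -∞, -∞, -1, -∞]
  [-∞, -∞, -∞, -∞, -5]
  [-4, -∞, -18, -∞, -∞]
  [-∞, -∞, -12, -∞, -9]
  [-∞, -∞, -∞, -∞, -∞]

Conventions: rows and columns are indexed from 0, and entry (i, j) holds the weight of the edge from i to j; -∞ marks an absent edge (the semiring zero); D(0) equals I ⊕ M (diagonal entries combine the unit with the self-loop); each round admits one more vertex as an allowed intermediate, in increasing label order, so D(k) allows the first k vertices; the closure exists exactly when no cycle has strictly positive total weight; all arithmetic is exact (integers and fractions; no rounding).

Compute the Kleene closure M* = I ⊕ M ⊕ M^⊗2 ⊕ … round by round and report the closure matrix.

D(0):
  [0, -∞, -∞, -1, -∞]
  [-∞, 0, -∞, -∞, -5]
  [-4, -∞, 0, -∞, -∞]
  [-∞, -∞, -12, 0, -9]
  [-∞, -∞, -∞, -∞, 0]
D(1):
  [0, -∞, -∞, -1, -∞]
  [-∞, 0, -∞, -∞, -5]
  [-4, -∞, 0, -5, -∞]
  [-∞, -∞, -12, 0, -9]
  [-∞, -∞, -∞, -∞, 0]
D(2):
  [0, -∞, -∞, -1, -∞]
  [-∞, 0, -∞, -∞, -5]
  [-4, -∞, 0, -5, -∞]
  [-∞, -∞, -12, 0, -9]
  [-∞, -∞, -∞, -∞, 0]
D(3):
  [0, -∞, -∞, -1, -∞]
  [-∞, 0, -∞, -∞, -5]
  [-4, -∞, 0, -5, -∞]
  [-16, -∞, -12, 0, -9]
  [-∞, -∞, -∞, -∞, 0]
D(4):
  [0, -∞, -13, -1, -10]
  [-∞, 0, -∞, -∞, -5]
  [-4, -∞, 0, -5, -14]
  [-16, -∞, -12, 0, -9]
  [-∞, -∞, -∞, -∞, 0]
D(5):
  [0, -∞, -13, -1, -10]
  [-∞, 0, -∞, -∞, -5]
  [-4, -∞, 0, -5, -14]
  [-16, -∞, -12, 0, -9]
  [-∞, -∞, -∞, -∞, 0]
Answer: M* = [[0, -∞, -13, -1, -10], [-∞, 0, -∞, -∞, -5], [-4, -∞, 0, -5, -14], [-16, -∞, -12, 0, -9], [-∞, -∞, -∞, -∞, 0]]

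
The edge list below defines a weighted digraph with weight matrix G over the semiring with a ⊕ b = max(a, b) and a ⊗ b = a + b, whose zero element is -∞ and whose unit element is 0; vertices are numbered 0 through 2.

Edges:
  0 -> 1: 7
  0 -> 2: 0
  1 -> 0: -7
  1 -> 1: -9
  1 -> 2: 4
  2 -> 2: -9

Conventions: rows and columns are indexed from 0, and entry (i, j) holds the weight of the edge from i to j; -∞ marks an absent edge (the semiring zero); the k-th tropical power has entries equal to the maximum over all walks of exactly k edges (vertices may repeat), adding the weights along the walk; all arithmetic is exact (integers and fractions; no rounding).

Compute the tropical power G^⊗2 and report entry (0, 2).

G^⊗2:
  [0, -2, 11]
  [-16, 0, -5]
  [-∞, -∞, -18]
Key observation: the optimum is the walk 0->1->2, with weight 7 + 4 = 11.
Optimal value attained by: walk 0->1->2.
Answer: (G^⊗2)[0][2] = 11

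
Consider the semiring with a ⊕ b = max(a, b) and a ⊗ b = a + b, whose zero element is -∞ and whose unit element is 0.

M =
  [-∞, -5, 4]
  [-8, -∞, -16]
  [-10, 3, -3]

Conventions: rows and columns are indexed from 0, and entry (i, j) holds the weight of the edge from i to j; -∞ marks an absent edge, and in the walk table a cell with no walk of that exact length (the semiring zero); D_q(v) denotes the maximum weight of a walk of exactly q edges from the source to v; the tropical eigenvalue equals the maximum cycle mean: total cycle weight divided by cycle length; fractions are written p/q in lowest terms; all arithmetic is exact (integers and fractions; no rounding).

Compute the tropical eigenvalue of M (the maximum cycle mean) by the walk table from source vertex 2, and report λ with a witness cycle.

q=0: [-∞, -∞, 0]
q=1: [-10, 3, -3]
q=2: [-5, 0, -6]
q=3: [-8, -3, -1]
Optimal cycle mean attained by: cycle 0->2->1->0, total 4 + 3 + (-8), length 3.
Answer: λ = -1/3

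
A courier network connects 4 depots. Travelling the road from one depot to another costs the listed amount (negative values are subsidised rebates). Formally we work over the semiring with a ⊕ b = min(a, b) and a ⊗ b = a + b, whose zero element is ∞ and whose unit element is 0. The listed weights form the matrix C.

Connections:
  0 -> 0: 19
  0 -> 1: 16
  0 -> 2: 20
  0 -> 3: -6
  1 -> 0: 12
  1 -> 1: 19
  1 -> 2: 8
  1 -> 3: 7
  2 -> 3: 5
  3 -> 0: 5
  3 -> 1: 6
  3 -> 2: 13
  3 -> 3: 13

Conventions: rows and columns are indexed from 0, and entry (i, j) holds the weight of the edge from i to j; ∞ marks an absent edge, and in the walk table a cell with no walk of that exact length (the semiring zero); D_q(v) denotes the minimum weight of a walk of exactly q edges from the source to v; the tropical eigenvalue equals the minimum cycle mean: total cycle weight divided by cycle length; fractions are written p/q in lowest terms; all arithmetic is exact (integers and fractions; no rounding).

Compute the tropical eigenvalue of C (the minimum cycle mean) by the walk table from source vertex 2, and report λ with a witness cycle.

q=0: [∞, ∞, 0, ∞]
q=1: [∞, ∞, ∞, 5]
q=2: [10, 11, 18, 18]
q=3: [23, 24, 19, 4]
q=4: [9, 10, 17, 17]
Optimal cycle mean attained by: cycle 0->3->0, total (-6) + 5, length 2.
Answer: λ = -1/2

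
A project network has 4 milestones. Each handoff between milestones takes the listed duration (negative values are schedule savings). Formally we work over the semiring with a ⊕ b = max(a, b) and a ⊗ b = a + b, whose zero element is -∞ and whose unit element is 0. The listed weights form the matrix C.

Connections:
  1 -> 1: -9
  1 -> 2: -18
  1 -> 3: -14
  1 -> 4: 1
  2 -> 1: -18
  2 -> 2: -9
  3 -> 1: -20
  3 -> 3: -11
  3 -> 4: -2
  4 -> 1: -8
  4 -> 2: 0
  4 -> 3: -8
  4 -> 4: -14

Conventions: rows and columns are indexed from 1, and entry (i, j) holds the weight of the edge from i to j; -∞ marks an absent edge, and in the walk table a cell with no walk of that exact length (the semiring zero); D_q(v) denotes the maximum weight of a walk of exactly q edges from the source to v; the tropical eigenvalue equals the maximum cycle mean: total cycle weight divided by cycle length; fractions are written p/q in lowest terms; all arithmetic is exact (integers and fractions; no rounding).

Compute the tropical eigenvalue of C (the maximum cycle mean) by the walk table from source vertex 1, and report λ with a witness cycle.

q=0: [0, -∞, -∞, -∞]
q=1: [-9, -18, -14, 1]
q=2: [-7, 1, -7, -8]
q=3: [-16, -8, -16, -6]
q=4: [-14, -6, -14, -15]
Optimal cycle mean attained by: cycle 1->4->1, total 1 + (-8), length 2.
Answer: λ = -7/2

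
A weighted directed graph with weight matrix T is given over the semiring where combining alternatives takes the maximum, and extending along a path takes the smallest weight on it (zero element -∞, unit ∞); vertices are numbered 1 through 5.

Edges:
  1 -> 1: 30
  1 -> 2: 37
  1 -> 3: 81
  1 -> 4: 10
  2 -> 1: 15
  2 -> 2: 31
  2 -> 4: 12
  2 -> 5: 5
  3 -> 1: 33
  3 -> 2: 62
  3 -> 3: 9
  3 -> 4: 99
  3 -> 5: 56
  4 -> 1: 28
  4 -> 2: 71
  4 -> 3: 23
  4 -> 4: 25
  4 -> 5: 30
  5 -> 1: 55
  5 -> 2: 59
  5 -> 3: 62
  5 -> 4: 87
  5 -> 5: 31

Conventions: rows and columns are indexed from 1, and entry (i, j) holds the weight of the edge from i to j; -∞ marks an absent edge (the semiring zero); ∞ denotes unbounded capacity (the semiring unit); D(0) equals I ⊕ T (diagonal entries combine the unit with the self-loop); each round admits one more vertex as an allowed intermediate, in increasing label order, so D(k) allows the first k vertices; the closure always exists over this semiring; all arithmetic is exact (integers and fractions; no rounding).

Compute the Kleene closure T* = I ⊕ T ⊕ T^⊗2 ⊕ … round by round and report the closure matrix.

D(0):
  [∞, 37, 81, 10, -∞]
  [15, ∞, -∞, 12, 5]
  [33, 62, ∞, 99, 56]
  [28, 71, 23, ∞, 30]
  [55, 59, 62, 87, ∞]
D(1):
  [∞, 37, 81, 10, -∞]
  [15, ∞, 15, 12, 5]
  [33, 62, ∞, 99, 56]
  [28, 71, 28, ∞, 30]
  [55, 59, 62, 87, ∞]
D(2):
  [∞, 37, 81, 12, 5]
  [15, ∞, 15, 12, 5]
  [33, 62, ∞, 99, 56]
  [28, 71, 28, ∞, 30]
  [55, 59, 62, 87, ∞]
D(3):
  [∞, 62, 81, 81, 56]
  [15, ∞, 15, 15, 15]
  [33, 62, ∞, 99, 56]
  [28, 71, 28, ∞, 30]
  [55, 62, 62, 87, ∞]
D(4):
  [∞, 71, 81, 81, 56]
  [15, ∞, 15, 15, 15]
  [33, 71, ∞, 99, 56]
  [28, 71, 28, ∞, 30]
  [55, 71, 62, 87, ∞]
D(5):
  [∞, 71, 81, 81, 56]
  [15, ∞, 15, 15, 15]
  [55, 71, ∞, 99, 56]
  [30, 71, 30, ∞, 30]
  [55, 71, 62, 87, ∞]
Answer: T* = [[∞, 71, 81, 81, 56], [15, ∞, 15, 15, 15], [55, 71, ∞, 99, 56], [30, 71, 30, ∞, 30], [55, 71, 62, 87, ∞]]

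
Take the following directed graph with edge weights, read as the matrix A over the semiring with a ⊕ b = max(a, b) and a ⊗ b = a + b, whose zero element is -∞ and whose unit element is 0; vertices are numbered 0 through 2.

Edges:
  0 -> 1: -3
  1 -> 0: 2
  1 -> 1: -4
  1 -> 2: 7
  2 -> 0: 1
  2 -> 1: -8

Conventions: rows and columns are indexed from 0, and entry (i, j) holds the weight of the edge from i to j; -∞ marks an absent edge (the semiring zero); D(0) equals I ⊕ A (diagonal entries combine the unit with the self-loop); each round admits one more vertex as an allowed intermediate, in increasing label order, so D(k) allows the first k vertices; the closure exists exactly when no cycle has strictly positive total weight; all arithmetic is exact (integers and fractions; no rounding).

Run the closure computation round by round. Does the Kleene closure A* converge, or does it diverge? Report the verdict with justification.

D(0):
  [0, -3, -∞]
  [2, 0, 7]
  [1, -8, 0]
D(1):
  [0, -3, -∞]
  [2, 0, 7]
  [1, -2, 0]
Detection: at round 2, diagonal entry (2, 2) turns strictly positive.
Key observation: the cycle 2->0->1->2 has total weight 1 + (-3) + 7, which is strictly positive.
Answer: DIVERGES — positive cycle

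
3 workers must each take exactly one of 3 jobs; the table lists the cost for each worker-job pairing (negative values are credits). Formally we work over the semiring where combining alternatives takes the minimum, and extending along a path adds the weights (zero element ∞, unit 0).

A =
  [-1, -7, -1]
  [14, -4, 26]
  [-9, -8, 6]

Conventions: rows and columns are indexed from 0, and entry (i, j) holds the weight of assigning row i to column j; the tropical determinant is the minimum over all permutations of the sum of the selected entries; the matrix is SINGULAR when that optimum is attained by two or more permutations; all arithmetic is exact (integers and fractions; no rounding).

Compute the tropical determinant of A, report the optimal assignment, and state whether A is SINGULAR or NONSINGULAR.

σ = (0, 1, 2): (-1) + (-4) + 6 = 1
σ = (0, 2, 1): (-1) + 26 + (-8) = 17
σ = (1, 0, 2): (-7) + 14 + 6 = 13
σ = (1, 2, 0): (-7) + 26 + (-9) = 10
σ = (2, 0, 1): (-1) + 14 + (-8) = 5
σ = (2, 1, 0): (-1) + (-4) + (-9) = -14
Optimal value attained by: σ = (2, 1, 0).
Answer: det⊕(A) = -14; verdict: NONSINGULAR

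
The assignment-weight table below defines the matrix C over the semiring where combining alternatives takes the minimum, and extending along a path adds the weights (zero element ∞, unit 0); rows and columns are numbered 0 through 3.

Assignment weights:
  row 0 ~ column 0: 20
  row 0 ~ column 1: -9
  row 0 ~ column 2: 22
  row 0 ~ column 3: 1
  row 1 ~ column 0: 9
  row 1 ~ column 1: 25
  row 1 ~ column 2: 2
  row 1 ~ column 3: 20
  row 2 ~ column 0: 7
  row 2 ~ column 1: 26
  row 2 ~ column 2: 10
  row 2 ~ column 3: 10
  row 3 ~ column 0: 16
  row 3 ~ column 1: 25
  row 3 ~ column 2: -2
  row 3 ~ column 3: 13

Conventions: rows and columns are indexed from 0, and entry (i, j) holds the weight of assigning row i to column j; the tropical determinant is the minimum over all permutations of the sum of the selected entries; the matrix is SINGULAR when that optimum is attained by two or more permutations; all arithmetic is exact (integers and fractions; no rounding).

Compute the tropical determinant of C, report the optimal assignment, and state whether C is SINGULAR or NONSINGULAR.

σ = (0, 1, 2, 3): 20 + 25 + 10 + 13 = 68
σ = (0, 1, 3, 2): 20 + 25 + 10 + (-2) = 53
σ = (0, 2, 1, 3): 20 + 2 + 26 + 13 = 61
σ = (0, 2, 3, 1): 20 + 2 + 10 + 25 = 57
σ = (0, 3, 1, 2): 20 + 20 + 26 + (-2) = 64
σ = (0, 3, 2, 1): 20 + 20 + 10 + 25 = 75
σ = (1, 0, 2, 3): (-9) + 9 + 10 + 13 = 23
σ = (1, 0, 3, 2): (-9) + 9 + 10 + (-2) = 8
σ = (1, 2, 0, 3): (-9) + 2 + 7 + 13 = 13
σ = (1, 2, 3, 0): (-9) + 2 + 10 + 16 = 19
σ = (1, 3, 0, 2): (-9) + 20 + 7 + (-2) = 16
σ = (1, 3, 2, 0): (-9) + 20 + 10 + 16 = 37
σ = (2, 0, 1, 3): 22 + 9 + 26 + 13 = 70
σ = (2, 0, 3, 1): 22 + 9 + 10 + 25 = 66
σ = (2, 1, 0, 3): 22 + 25 + 7 + 13 = 67
σ = (2, 1, 3, 0): 22 + 25 + 10 + 16 = 73
σ = (2, 3, 0, 1): 22 + 20 + 7 + 25 = 74
σ = (2, 3, 1, 0): 22 + 20 + 26 + 16 = 84
σ = (3, 0, 1, 2): 1 + 9 + 26 + (-2) = 34
σ = (3, 0, 2, 1): 1 + 9 + 10 + 25 = 45
σ = (3, 1, 0, 2): 1 + 25 + 7 + (-2) = 31
σ = (3, 1, 2, 0): 1 + 25 + 10 + 16 = 52
σ = (3, 2, 0, 1): 1 + 2 + 7 + 25 = 35
σ = (3, 2, 1, 0): 1 + 2 + 26 + 16 = 45
Optimal value attained by: σ = (1, 0, 3, 2).
Answer: det⊕(C) = 8; verdict: NONSINGULAR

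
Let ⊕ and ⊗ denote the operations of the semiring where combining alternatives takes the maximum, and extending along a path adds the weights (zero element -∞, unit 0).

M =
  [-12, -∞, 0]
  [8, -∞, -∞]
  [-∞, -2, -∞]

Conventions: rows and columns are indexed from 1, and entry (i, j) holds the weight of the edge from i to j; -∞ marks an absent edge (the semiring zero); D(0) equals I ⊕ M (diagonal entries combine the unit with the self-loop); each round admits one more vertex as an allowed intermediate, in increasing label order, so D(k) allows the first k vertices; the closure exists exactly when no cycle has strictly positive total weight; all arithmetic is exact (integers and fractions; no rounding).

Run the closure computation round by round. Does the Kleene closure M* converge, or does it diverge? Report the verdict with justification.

D(0):
  [0, -∞, 0]
  [8, 0, -∞]
  [-∞, -2, 0]
D(1):
  [0, -∞, 0]
  [8, 0, 8]
  [-∞, -2, 0]
Detection: at round 2, diagonal entry (3, 3) turns strictly positive.
Key observation: the cycle 3->2->1->3 has total weight (-2) + 8 + 0, which is strictly positive.
Answer: DIVERGES — positive cycle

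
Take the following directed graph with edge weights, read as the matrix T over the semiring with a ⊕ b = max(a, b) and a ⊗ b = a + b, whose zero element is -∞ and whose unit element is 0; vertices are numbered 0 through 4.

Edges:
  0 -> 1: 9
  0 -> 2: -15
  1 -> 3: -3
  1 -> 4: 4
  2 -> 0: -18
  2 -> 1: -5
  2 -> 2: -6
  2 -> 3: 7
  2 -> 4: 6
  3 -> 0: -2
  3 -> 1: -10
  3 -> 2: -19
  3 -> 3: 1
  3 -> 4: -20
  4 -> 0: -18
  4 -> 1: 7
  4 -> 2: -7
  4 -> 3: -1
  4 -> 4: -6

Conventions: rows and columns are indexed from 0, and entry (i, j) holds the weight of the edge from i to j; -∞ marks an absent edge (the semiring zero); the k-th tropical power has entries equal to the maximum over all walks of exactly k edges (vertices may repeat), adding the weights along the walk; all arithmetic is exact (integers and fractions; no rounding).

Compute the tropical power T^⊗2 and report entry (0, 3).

T^⊗2:
  [-33, -20, -21, 6, 13]
  [-5, 11, -3, 3, -2]
  [5, 13, -1, 8, 0]
  [-1, 7, -17, 2, -6]
  [-3, 1, -13, 4, 11]
Key observation: the optimum is the walk 0->1->3, with weight 9 + (-3) = 6.
Optimal value attained by: walk 0->1->3.
Answer: (T^⊗2)[0][3] = 6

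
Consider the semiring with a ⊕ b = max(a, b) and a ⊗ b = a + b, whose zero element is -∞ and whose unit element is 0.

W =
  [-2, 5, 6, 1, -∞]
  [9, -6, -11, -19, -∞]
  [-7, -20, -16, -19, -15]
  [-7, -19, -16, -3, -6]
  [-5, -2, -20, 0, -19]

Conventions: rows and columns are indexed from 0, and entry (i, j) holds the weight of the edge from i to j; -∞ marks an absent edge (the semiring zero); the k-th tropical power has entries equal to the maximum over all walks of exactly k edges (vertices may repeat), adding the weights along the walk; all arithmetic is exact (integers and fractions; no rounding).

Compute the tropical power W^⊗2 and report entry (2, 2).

W^⊗2:
  [14, 3, 4, -1, -5]
  [7, 14, 15, 10, -25]
  [-9, -2, -1, -6, -25]
  [-9, -2, -1, -6, -9]
  [7, 0, 1, -3, -6]
Key observation: the optimum is the walk 2->0->2, with weight (-7) + 6 = -1.
Optimal value attained by: walk 2->0->2.
Answer: (W^⊗2)[2][2] = -1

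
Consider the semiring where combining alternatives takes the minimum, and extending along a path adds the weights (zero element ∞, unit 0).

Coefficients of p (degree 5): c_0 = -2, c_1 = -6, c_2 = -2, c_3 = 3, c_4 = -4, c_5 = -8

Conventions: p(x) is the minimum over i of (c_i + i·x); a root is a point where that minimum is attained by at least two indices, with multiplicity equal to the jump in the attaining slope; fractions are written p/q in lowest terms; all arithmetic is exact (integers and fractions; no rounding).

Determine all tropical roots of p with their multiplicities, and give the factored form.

hull edge (i=0, c=-2) to (i=1, c=-6): slope -4, span 1
hull edge (i=1, c=-6) to (i=5, c=-8): slope -1/2, span 4
Factored form: p(x) = -8 ⊗ (x ⊕ 1/2) ⊗ (x ⊕ 1/2) ⊗ (x ⊕ 1/2) ⊗ (x ⊕ 1/2) ⊗ (x ⊕ 4)
Answer: roots = 1/2 (mult 4), 4 (mult 1)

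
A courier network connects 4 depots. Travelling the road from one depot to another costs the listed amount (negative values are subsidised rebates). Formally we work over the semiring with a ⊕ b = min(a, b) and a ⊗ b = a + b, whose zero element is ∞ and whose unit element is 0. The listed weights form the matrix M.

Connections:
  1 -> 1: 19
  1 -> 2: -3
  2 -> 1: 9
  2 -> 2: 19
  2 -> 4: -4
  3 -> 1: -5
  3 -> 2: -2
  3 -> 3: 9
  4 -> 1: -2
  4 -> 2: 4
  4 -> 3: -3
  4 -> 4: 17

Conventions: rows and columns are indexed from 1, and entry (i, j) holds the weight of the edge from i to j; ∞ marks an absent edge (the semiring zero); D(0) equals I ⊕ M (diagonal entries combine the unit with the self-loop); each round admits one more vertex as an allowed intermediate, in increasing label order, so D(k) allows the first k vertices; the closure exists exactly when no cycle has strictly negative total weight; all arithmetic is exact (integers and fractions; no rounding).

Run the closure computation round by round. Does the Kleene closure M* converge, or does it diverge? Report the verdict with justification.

D(0):
  [0, -3, ∞, ∞]
  [9, 0, ∞, -4]
  [-5, -2, 0, ∞]
  [-2, 4, -3, 0]
D(1):
  [0, -3, ∞, ∞]
  [9, 0, ∞, -4]
  [-5, -8, 0, ∞]
  [-2, -5, -3, 0]
Detection: at round 2, diagonal entry (4, 4) turns strictly negative.
Key observation: the cycle 4->1->2->4 has total weight (-2) + (-3) + (-4), which is strictly negative.
Answer: DIVERGES — negative cycle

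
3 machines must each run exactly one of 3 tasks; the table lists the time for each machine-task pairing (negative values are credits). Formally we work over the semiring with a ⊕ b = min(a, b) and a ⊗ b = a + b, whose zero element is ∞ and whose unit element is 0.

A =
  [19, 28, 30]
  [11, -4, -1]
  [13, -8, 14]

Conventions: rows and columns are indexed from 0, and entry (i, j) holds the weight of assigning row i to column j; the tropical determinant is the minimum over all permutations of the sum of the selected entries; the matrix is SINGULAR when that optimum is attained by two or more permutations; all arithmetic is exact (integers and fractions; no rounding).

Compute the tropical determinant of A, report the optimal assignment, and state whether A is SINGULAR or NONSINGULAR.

σ = (0, 1, 2): 19 + (-4) + 14 = 29
σ = (0, 2, 1): 19 + (-1) + (-8) = 10
σ = (1, 0, 2): 28 + 11 + 14 = 53
σ = (1, 2, 0): 28 + (-1) + 13 = 40
σ = (2, 0, 1): 30 + 11 + (-8) = 33
σ = (2, 1, 0): 30 + (-4) + 13 = 39
Optimal value attained by: σ = (0, 2, 1).
Answer: det⊕(A) = 10; verdict: NONSINGULAR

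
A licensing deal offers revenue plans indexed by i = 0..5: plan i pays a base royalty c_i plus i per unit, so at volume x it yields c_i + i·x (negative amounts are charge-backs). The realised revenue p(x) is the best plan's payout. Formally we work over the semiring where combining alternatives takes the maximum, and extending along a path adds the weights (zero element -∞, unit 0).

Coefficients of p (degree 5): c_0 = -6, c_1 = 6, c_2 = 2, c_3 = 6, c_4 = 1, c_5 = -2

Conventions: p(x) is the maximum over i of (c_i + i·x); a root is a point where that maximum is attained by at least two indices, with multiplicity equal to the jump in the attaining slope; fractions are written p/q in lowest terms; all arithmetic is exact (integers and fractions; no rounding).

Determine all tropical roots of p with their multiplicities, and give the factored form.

hull edge (i=0, c=-6) to (i=1, c=6): slope 12, span 1
hull edge (i=1, c=6) to (i=3, c=6): slope 0, span 2
hull edge (i=3, c=6) to (i=5, c=-2): slope -4, span 2
Factored form: p(x) = -2 ⊗ (x ⊕ (-12)) ⊗ (x ⊕ 0) ⊗ (x ⊕ 0) ⊗ (x ⊕ 4) ⊗ (x ⊕ 4)
Answer: roots = -12 (mult 1), 0 (mult 2), 4 (mult 2)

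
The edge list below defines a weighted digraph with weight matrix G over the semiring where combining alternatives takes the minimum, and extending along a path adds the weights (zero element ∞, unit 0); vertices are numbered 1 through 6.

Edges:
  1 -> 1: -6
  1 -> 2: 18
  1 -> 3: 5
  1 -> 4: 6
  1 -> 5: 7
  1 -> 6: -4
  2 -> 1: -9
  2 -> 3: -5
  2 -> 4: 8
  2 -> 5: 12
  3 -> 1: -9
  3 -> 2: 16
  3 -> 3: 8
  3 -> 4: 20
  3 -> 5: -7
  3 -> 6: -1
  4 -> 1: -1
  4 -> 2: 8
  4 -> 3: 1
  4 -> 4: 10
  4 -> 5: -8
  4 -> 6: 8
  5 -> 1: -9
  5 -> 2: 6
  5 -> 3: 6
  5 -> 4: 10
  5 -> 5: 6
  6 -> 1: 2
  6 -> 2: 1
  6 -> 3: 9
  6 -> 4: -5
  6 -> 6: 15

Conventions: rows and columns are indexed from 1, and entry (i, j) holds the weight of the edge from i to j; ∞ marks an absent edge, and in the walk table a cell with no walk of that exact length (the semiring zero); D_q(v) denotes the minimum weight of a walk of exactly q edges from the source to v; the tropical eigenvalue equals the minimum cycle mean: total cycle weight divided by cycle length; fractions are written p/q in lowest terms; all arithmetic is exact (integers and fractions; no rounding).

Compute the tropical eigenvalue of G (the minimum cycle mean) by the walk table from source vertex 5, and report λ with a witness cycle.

q=0: [∞, ∞, ∞, ∞, 0, ∞]
q=1: [-9, 6, 6, 10, 6, ∞]
q=2: [-15, 9, -4, -3, -2, -13]
q=3: [-21, -12, -10, -18, -11, -19]
q=4: [-27, -18, -17, -24, -26, -25]
q=5: [-35, -24, -23, -30, -32, -31]
q=6: [-41, -30, -30, -36, -38, -39]
Optimal cycle mean attained by: cycle 1->6->4->5->1, total (-4) + (-5) + (-8) + (-9), length 4.
Answer: λ = -13/2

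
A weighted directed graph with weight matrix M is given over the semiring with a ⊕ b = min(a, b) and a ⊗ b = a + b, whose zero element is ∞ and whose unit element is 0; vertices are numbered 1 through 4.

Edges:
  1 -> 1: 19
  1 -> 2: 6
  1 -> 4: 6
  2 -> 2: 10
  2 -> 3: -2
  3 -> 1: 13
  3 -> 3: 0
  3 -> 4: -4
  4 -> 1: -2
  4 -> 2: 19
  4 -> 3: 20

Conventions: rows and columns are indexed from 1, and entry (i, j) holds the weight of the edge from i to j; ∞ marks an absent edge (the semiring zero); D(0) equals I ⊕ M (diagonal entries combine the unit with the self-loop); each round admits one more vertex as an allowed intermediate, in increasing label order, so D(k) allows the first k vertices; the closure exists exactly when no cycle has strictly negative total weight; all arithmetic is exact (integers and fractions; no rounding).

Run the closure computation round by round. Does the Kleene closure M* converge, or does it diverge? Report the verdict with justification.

D(0):
  [0, 6, ∞, 6]
  [∞, 0, -2, ∞]
  [13, ∞, 0, -4]
  [-2, 19, 20, 0]
D(1):
  [0, 6, ∞, 6]
  [∞, 0, -2, ∞]
  [13, 19, 0, -4]
  [-2, 4, 20, 0]
D(2):
  [0, 6, 4, 6]
  [∞, 0, -2, ∞]
  [13, 19, 0, -4]
  [-2, 4, 2, 0]
Detection: at round 3, diagonal entry (4, 4) turns strictly negative.
Key observation: the cycle 4->1->2->3->4 has total weight (-2) + 6 + (-2) + (-4), which is strictly negative.
Answer: DIVERGES — negative cycle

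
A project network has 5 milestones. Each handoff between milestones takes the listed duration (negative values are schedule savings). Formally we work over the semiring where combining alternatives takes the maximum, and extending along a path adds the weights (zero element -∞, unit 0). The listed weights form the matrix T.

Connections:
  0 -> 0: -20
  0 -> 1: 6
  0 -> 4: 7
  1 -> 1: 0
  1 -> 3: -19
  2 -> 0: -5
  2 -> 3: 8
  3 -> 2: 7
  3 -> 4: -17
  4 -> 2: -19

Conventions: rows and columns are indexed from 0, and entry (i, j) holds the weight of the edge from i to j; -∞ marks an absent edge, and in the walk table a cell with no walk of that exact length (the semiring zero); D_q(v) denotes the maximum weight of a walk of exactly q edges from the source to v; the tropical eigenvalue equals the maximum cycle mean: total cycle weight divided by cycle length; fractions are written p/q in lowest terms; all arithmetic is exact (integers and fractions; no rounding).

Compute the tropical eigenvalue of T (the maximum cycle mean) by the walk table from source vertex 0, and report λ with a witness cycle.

q=0: [0, -∞, -∞, -∞, -∞]
q=1: [-20, 6, -∞, -∞, 7]
q=2: [-40, 6, -12, -13, -13]
q=3: [-17, 6, -6, -4, -30]
q=4: [-11, 6, 3, 2, -10]
q=5: [-2, 6, 9, 11, -4]
Optimal cycle mean attained by: cycle 2->3->2, total 8 + 7, length 2.
Answer: λ = 15/2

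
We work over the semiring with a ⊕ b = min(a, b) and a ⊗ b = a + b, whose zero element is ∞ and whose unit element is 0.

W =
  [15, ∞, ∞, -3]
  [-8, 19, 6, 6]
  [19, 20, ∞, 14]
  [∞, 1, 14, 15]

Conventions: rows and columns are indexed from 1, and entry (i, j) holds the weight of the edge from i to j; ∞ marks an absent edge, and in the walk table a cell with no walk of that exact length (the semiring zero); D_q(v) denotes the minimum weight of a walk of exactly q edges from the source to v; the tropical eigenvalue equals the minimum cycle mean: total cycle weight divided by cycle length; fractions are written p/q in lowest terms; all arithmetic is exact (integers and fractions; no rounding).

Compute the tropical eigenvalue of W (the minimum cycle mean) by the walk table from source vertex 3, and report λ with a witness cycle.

q=0: [∞, ∞, 0, ∞]
q=1: [19, 20, ∞, 14]
q=2: [12, 15, 26, 16]
q=3: [7, 17, 21, 9]
q=4: [9, 10, 23, 4]
Optimal cycle mean attained by: cycle 1->4->2->1, total (-3) + 1 + (-8), length 3.
Answer: λ = -10/3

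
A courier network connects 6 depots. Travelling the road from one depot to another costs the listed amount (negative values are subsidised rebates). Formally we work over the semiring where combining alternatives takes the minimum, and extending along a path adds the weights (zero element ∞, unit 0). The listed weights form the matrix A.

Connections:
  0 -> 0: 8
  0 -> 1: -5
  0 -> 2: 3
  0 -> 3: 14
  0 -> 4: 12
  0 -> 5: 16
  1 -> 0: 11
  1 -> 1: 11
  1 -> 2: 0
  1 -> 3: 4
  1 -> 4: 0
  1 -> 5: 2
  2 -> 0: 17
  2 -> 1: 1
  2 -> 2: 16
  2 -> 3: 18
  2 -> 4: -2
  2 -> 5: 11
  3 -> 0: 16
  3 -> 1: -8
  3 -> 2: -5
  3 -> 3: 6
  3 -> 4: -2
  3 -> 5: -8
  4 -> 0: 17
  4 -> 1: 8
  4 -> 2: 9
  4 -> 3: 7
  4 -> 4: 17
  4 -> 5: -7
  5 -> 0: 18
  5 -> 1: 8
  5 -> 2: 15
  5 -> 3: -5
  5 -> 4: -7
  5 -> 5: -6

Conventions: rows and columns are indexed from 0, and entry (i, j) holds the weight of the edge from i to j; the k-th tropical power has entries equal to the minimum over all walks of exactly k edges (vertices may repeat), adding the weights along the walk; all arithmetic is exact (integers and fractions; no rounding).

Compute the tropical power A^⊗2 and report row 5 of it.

A^⊗2:
  [6, 3, -5, -1, -5, -3]
  [17, -4, -1, -3, -5, -7]
  [12, 6, 1, 5, 1, -9]
  [3, -4, -8, -13, -15, -14]
  [11, -1, 2, -12, -14, -13]
  [10, -13, -10, -11, -13, -14]
Answer: row 5 of A^⊗2 = [10, -13, -10, -11, -13, -14]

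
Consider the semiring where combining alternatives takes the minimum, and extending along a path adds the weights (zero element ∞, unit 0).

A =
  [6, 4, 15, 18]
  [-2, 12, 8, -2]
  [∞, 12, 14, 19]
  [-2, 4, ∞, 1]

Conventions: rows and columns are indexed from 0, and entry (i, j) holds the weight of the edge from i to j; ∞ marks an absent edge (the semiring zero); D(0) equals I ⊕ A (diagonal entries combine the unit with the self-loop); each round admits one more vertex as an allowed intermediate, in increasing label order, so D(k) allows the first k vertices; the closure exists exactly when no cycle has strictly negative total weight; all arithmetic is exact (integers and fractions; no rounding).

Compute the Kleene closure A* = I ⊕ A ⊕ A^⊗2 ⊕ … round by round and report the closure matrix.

D(0):
  [0, 4, 15, 18]
  [-2, 0, 8, -2]
  [∞, 12, 0, 19]
  [-2, 4, ∞, 0]
D(1):
  [0, 4, 15, 18]
  [-2, 0, 8, -2]
  [∞, 12, 0, 19]
  [-2, 2, 13, 0]
D(2):
  [0, 4, 12, 2]
  [-2, 0, 8, -2]
  [10, 12, 0, 10]
  [-2, 2, 10, 0]
D(3):
  [0, 4, 12, 2]
  [-2, 0, 8, -2]
  [10, 12, 0, 10]
  [-2, 2, 10, 0]
D(4):
  [0, 4, 12, 2]
  [-4, 0, 8, -2]
  [8, 12, 0, 10]
  [-2, 2, 10, 0]
Answer: A* = [[0, 4, 12, 2], [-4, 0, 8, -2], [8, 12, 0, 10], [-2, 2, 10, 0]]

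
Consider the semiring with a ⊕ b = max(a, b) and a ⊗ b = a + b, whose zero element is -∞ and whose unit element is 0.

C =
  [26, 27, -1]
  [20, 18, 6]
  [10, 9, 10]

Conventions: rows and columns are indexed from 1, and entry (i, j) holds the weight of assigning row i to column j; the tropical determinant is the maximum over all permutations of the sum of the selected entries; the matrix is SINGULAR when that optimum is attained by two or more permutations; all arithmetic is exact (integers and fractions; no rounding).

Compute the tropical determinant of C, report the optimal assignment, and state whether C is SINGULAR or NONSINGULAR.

σ = (1, 2, 3): 26 + 18 + 10 = 54
σ = (1, 3, 2): 26 + 6 + 9 = 41
σ = (2, 1, 3): 27 + 20 + 10 = 57
σ = (2, 3, 1): 27 + 6 + 10 = 43
σ = (3, 1, 2): (-1) + 20 + 9 = 28
σ = (3, 2, 1): (-1) + 18 + 10 = 27
Optimal value attained by: σ = (2, 1, 3).
Answer: det⊕(C) = 57; verdict: NONSINGULAR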